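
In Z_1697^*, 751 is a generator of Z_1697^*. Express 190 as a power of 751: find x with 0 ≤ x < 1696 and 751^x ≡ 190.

Successive powers of 751 modulo 1697:
  751^0=1  751^1=751  751^2=597  751^3=339  751^4=39  751^5=440
  751^6=1222  751^7=1342  751^8=1521  751^9=190
So 751^9 ≡ 190 (mod 1697), giving x = 9.

9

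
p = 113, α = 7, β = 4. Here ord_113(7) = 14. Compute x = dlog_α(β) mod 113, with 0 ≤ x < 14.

3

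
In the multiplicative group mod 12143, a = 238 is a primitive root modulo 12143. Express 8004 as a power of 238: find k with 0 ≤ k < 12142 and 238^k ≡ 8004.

Baby-step giant-step with m = ceil(sqrt(12142)) = 111.
Baby table (238^j mod 12143 for j=0..110):
  0:1  1:238  2:8072  3:2542  4:9989  5:9497  6:1688  7:1025
  8:1090  9:4417  10:6948  11:2176  12:7882  13:5894  14:6327  15:94
  16:10229  17:5902  18:8231  19:3955  20:6279  21:813  22:11349  23:5316
  24:2336  25:9533  26:10256  27:185  28:7601  29:11874  30:8836  31:2229
  32:8353  33:8705  34:7480  35:7362  36:3564  37:10365  38:1841  39:1010
  40:9663  41:4767  42:5247  43:10200  44:11143  45:4860  46:3095  47:8030
  48:4689  49:10969  50:12020  51:7155  52:2870  53:3052  54:9939  55:9740
  56:10950  57:7498  58:11646  59:3144  60:7549  61:11641  62:1954  63:3618
  64:11074  65:581  66:4705  67:2634  68:7599  69:11398  70:4835  71:9288
  72:518  73:1854  74:4104  75:5312  76:1384  77:1531  78:88  79:8801
  80:6042  81:5122  82:4736  83:10012  84:2828  85:5199  86:10919  87:120
  88:4274  89:9343  90:1465  91:8666  92:10341  93:8272  94:1570  95:9370
  96:7891  97:8036  98:6117  99:10829  100:2986  101:6374  102:11280  103:1037
  104:3946  105:4137  106:1023  107:614  108:416  109:1864  110:6484
Giant step factor: 238^(-111) ≡ 12037 (mod 12143).
Scan 8004·12037^i mod 12143 for i = 0, 1, …:
  i=0: 8004   i=1: 1586   i=2: 1886   i=3: 6515
  i=4: 1561   i=5: 4536   i=6: 4904   i=7: 2325
  i=8: 8553   i=9: 4107     …   i=63: 2257
  i=64: 3618
Match at i=64, j=63: k = 64·111 + 63 = 7167.

7167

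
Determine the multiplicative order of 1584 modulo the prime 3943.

3942

The order of 1584 must divide p − 1 = 3942 = 2 · 3^3 · 73.
Divisors: 1, 2, 3, 6, 9, 18, 27, 54, 73, 146, 219, 438, 657, 1314, 1971, 3942.
Check each in increasing order: 1584^1 ≡ 1584;  1584^2 ≡ 1308;  1584^3 ≡ 1797;  1584^6 ≡ 3835;  1584^9 ≡ 3074;  1584^18 ≡ 2048;  1584^27 ≡ 2524;  1584^54 ≡ 2631;  1584^73 ≡ 2791;  1584^146 ≡ 2256;  1584^219 ≡ 3468;  1584^438 ≡ 874;  1584^657 ≡ 2808;  1584^1314 ≡ 2807;  1584^1971 ≡ 3942;  1584^3942 ≡ 1.
Smallest exponent giving 1 is 3942.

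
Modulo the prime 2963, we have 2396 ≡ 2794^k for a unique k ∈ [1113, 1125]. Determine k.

Compute 2794^1113 mod 2963 = 1967, then multiply by 2794 repeatedly:
  2794^1113=1967  2794^1114=2396
Found 2396 at exponent 1114.

1114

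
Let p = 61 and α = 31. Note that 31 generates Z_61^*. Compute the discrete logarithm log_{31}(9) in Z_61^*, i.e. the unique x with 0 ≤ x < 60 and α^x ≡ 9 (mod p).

48

Baby-step giant-step with m = ceil(sqrt(60)) = 8.
Baby table (31^j mod 61 for j=0..7):
  0:1  1:31  2:46  3:23  4:42  5:21  6:41  7:51
Giant step factor: 31^(-8) ≡ 12 (mod 61).
Scan 9·12^i mod 61 for i = 0, 1, …:
  i=0: 9   i=1: 47   i=2: 15   i=3: 58
  i=4: 25   i=5: 56   i=6: 1
Match at i=6, j=0: x = 6·8 + 0 = 48.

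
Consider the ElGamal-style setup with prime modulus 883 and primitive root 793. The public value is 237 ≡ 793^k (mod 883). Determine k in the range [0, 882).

351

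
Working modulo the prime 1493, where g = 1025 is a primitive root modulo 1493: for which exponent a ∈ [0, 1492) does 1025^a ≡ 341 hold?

Baby-step giant-step with m = ceil(sqrt(1492)) = 39.
Baby table (1025^j mod 1493 for j=0..38):
  0:1  1:1025  2:1046  3:176  4:1240  5:457  6:1116  7:262
  8:1303  9:833  10:1322  11:899  12:294  13:1257  14:1459  15:982
  16:268  17:1481  18:1137  19:885  20:874  21:50  22:488  23:45
  24:1335  25:787  26:455  27:559  28:1156  29:951  30:1339  31:408
  32:160  33:1263  34:144  35:1286  36:1324  37:1456  38:893
Giant step factor: 1025^(-39) ≡ 399 (mod 1493).
Scan 341·399^i mod 1493 for i = 0, 1, …:
  i=0: 341   i=1: 196   i=2: 568   i=3: 1189
  i=4: 1130   i=5: 1477   i=6: 1081   i=7: 1335
Match at i=7, j=24: a = 7·39 + 24 = 297.

297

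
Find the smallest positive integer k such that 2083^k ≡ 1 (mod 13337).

The order of 2083 must divide p − 1 = 13336 = 2^3 · 1667.
Divisors: 1, 2, 4, 8, 1667, 3334, 6668, 13336.
Check each in increasing order: 2083^1 ≡ 2083;  2083^2 ≡ 4364;  2083^4 ≡ 12597;  2083^8 ≡ 783;  2083^1667 ≡ 4831;  2083^3334 ≡ 12148;  2083^6668 ≡ 13336;  2083^13336 ≡ 1.
Smallest exponent giving 1 is 13336.

13336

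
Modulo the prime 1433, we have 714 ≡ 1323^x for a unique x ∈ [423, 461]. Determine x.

439

Compute 1323^423 mod 1433 = 216, then multiply by 1323 repeatedly:
  1323^423=216  1323^424=601  1323^425=1241  1323^426=1058  1323^427=1126
  1323^428=811  1323^429=1069  1323^430=1349  1323^431=642  1323^432=1030
  1323^433=1340  1323^434=199  1323^435=1038  1323^436=460  1323^437=988
  1323^438=228  1323^439=714
Found 714 at exponent 439.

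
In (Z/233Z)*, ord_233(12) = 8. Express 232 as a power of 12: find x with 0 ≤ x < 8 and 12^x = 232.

4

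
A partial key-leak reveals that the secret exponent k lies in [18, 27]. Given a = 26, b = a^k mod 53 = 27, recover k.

Compute 26^18 mod 53 = 9, then multiply by 26 repeatedly:
  26^18=9  26^19=22  26^20=42  26^21=32  26^22=37
  26^23=8  26^24=49  26^25=2  26^26=52  26^27=27
Found 27 at exponent 27.

27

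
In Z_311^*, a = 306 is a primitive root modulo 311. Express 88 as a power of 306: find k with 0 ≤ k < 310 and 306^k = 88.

141

Baby-step giant-step with m = ceil(sqrt(310)) = 18.
Baby table (306^j mod 311 for j=0..17):
  0:1  1:306  2:25  3:186  4:3  5:296  6:75  7:247
  8:9  9:266  10:225  11:119  12:27  13:176  14:53  15:46
  16:81  17:217
Giant step factor: 306^(-18) ≡ 178 (mod 311).
Scan 88·178^i mod 311 for i = 0, 1, …:
  i=0: 88   i=1: 114   i=2: 77   i=3: 22
  i=4: 184   i=5: 97   i=6: 161   i=7: 46
Match at i=7, j=15: k = 7·18 + 15 = 141.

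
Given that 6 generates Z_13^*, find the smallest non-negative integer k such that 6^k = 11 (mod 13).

Successive powers of 6 modulo 13:
  6^0=1  6^1=6  6^2=10  6^3=8  6^4=9  6^5=2
  6^6=12  6^7=7  6^8=3  6^9=5  6^10=4  6^11=11
So 6^11 ≡ 11 (mod 13), giving k = 11.

11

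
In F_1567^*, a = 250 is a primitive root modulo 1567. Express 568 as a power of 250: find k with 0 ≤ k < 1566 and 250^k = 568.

Baby-step giant-step with m = ceil(sqrt(1566)) = 40.
Baby table (250^j mod 1567 for j=0..39):
  0:1  1:250  2:1387  3:443  4:1060  5:177  6:374  7:1047
  8:61  9:1147  10:1556  11:384  12:413  13:1395  14:876  15:1187
  16:587  17:1019  18:896  19:1486  20:121  21:477  22:158  23:325
  24:1333  25:1046  26:1378  27:1327  28:1113  29:891  30:236  31:1021
  32:1396  33:1126  34:1007  35:1030  36:512  37:1073  38:293  39:1168
Giant step factor: 250^(-40) ≡ 1267 (mod 1567).
Scan 568·1267^i mod 1567 for i = 0, 1, …:
  i=0: 568   i=1: 403   i=2: 1326   i=3: 218
  i=4: 414   i=5: 1160   i=6: 1441   i=7: 192
  i=8: 379   i=9: 691     …   i=27: 618
  i=28: 1073
Match at i=28, j=37: k = 28·40 + 37 = 1157.

1157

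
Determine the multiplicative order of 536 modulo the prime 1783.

297

The order of 536 must divide p − 1 = 1782 = 2 · 3^4 · 11.
Divisors: 1, 2, 3, 6, 9, 11, 18, 22, 27, 33, 54, 66, 81, 99, 162, 198, 297, 594, 891, 1782.
Check each in increasing order: 536^1 ≡ 536;  536^2 ≡ 233;  536^3 ≡ 78;  536^6 ≡ 735;  536^9 ≡ 274;  536^11 ≡ 1437;  536^18 ≡ 190;  536^22 ≡ 255;  536^27 ≡ 353;  536^33 ≡ 920;  536^54 ≡ 1582;  536^66 ≡ 1258;  536^81 ≡ 367;  536^99 ≡ 193;  536^162 ≡ 964;  536^198 ≡ 1589;  536^297 ≡ 1.
Smallest exponent giving 1 is 297.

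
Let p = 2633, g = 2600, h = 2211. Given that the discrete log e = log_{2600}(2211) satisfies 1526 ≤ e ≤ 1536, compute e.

1530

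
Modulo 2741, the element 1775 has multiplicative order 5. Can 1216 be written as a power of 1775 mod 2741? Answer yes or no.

yes

⟨1775⟩ has order 5; its elements mod 2741 are {1, 1216, 1233, 1257, 1775}.
1216 is in this set.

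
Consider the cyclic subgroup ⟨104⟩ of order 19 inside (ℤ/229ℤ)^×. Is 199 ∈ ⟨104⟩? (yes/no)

no

⟨104⟩ has order 19; its elements mod 229 are {1, 16, 17, 27, 42, 43, 44, 53, 57, 60, 61, 104, 121, 161, 165, 203, 214, 218, 225}.
199 is not in this set.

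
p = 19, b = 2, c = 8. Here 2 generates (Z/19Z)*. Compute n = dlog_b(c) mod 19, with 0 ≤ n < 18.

Successive powers of 2 modulo 19:
  2^0=1  2^1=2  2^2=4  2^3=8
So 2^3 ≡ 8 (mod 19), giving n = 3.

3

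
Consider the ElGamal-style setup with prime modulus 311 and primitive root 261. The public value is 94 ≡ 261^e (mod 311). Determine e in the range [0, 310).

38

Baby-step giant-step with m = ceil(sqrt(310)) = 18.
Baby table (261^j mod 311 for j=0..17):
  0:1  1:261  2:12  3:22  4:144  5:264  6:173  7:58
  8:210  9:74  10:32  11:266  12:73  13:82  14:254  15:51
  16:249  17:301
Giant step factor: 261^(-18) ≡ 130 (mod 311).
Scan 94·130^i mod 311 for i = 0, 1, …:
  i=0: 94   i=1: 91   i=2: 12
Match at i=2, j=2: e = 2·18 + 2 = 38.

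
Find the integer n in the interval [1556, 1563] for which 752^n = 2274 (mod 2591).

Compute 752^1556 mod 2591 = 2274, then multiply by 752 repeatedly:
  752^1556=2274
Found 2274 at exponent 1556.

1556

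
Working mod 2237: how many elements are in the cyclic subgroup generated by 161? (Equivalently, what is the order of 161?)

1118

The order of 161 must divide p − 1 = 2236 = 2^2 · 13 · 43.
Divisors: 1, 2, 4, 13, 26, 43, 52, 86, 172, 559, 1118, 2236.
Check each in increasing order: 161^1 ≡ 161;  161^2 ≡ 1314;  161^4 ≡ 1869;  161^13 ≡ 1101;  161^26 ≡ 1984;  161^43 ≡ 1453;  161^52 ≡ 1373;  161^86 ≡ 1718;  161^172 ≡ 921;  161^559 ≡ 2236;  161^1118 ≡ 1.
Smallest exponent giving 1 is 1118.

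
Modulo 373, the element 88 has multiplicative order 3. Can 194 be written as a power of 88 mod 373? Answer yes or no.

no

⟨88⟩ has order 3; its elements mod 373 are {1, 88, 284}.
194 is not in this set.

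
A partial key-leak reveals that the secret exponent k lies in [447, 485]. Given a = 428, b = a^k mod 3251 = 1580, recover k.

Compute 428^447 mod 3251 = 53, then multiply by 428 repeatedly:
  428^447=53  428^448=3178  428^449=1266  428^450=2182  428^451=859
  428^452=289  428^453=154  428^454=892  428^455=1409  428^456=1617
  428^457=2864  428^458=165  428^459=2349  428^460=813  428^461=107
  428^462=282  428^463=409  428^464=2749  428^465=2961  428^466=2669
  428^467=1231  428^468=206  428^469=391  428^470=1547  428^471=2163
  428^472=2480  428^473=1614  428^474=1580
Found 1580 at exponent 474.

474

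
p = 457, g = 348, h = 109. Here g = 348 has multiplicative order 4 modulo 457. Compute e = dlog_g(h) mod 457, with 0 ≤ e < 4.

Successive powers of 348 modulo 457:
  348^0=1  348^1=348  348^2=456  348^3=109
So 348^3 ≡ 109 (mod 457), giving e = 3.

3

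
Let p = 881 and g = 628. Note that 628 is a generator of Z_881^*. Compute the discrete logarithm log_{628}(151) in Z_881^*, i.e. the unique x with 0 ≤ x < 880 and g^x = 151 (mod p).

Baby-step giant-step with m = ceil(sqrt(880)) = 30.
Baby table (628^j mod 881 for j=0..29):
  0:1  1:628  2:577  3:265  4:792  5:492  6:626  7:202
  8:873  9:262  10:670  11:523  12:712  13:469  14:278  15:146
  16:64  17:547  18:807  19:221  20:471  21:653  22:419  23:594
  24:369  25:29  26:592  27:875  28:637  29:62
Giant step factor: 628^(-30) ≡ 671 (mod 881).
Scan 151·671^i mod 881 for i = 0, 1, …:
  i=0: 151   i=1: 6   i=2: 502   i=3: 300
  i=4: 432   i=5: 23   i=6: 456   i=7: 269
  i=8: 775   i=9: 235     …   i=15: 698
  i=16: 547
Match at i=16, j=17: x = 16·30 + 17 = 497.

497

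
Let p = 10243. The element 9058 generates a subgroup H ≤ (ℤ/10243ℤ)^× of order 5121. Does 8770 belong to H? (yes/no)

yes

8770 ∈ ⟨9058⟩ iff 8770^5121 ≡ 1 (mod 10243), since |⟨9058⟩| = 5121.
8770^5121 mod 10243 = 1.
Since 1 = 1, 8770 lies in the subgroup.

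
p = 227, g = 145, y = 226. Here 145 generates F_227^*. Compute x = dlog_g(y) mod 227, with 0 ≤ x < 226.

113

Baby-step giant-step with m = ceil(sqrt(226)) = 16.
Baby table (145^j mod 227 for j=0..15):
  0:1  1:145  2:141  3:15  4:132  5:72  6:225  7:164
  8:172  9:197  10:190  11:83  12:4  13:126  14:110  15:60
Giant step factor: 145^(-16) ≡ 181 (mod 227).
Scan 226·181^i mod 227 for i = 0, 1, …:
  i=0: 226   i=1: 46   i=2: 154   i=3: 180
  i=4: 119   i=5: 201   i=6: 61   i=7: 145
Match at i=7, j=1: x = 7·16 + 1 = 113.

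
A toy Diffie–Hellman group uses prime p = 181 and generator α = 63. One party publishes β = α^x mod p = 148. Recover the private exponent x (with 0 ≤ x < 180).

Baby-step giant-step with m = ceil(sqrt(180)) = 14.
Baby table (63^j mod 181 for j=0..13):
  0:1  1:63  2:168  3:86  4:169  5:149  6:156  7:54
  8:144  9:22  10:119  11:76  12:82  13:98
Giant step factor: 63^(-14) ≡ 172 (mod 181).
Scan 148·172^i mod 181 for i = 0, 1, …:
  i=0: 148   i=1: 116   i=2: 42   i=3: 165
  i=4: 144
Match at i=4, j=8: x = 4·14 + 8 = 64.

64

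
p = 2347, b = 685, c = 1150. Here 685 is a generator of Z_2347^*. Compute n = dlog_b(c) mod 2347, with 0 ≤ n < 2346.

638

Baby-step giant-step with m = ceil(sqrt(2346)) = 49.
Baby table (685^j mod 2347 for j=0..48):
  0:1  1:685  2:2172  3:2169  4:114  5:639  6:1173  7:831
  8:1261  9:89  10:2290  11:854  12:587  13:758  14:543  15:1129
  16:1202  17:1920  18:880  19:1968  20:902  21:609  22:1746  23:1387
  24:1907  25:1363  26:1896  27:869  28:1474  29:480  30:220  31:492
  32:1399  33:739  34:1610  35:2107  36:2237  37:2101  38:474  39:804
  40:1542  41:120  42:55  43:123  44:2110  45:1945  46:1576  47:2287
  48:1146
Giant step factor: 685^(-49) ≡ 1412 (mod 2347).
Scan 1150·1412^i mod 2347 for i = 0, 1, …:
  i=0: 1150   i=1: 2023   i=2: 177   i=3: 1142
  i=4: 115   i=5: 437   i=6: 2130   i=7: 1053
  i=8: 1185   i=9: 2156   i=10: 213   i=11: 340
  i=12: 1292   i=13: 685
Match at i=13, j=1: n = 13·49 + 1 = 638.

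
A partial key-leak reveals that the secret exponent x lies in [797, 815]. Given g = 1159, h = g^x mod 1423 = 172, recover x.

797

Compute 1159^797 mod 1423 = 172, then multiply by 1159 repeatedly:
  1159^797=172
Found 172 at exponent 797.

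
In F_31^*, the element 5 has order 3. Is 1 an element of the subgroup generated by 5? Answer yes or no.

yes

1 ∈ ⟨5⟩ iff 1^3 ≡ 1 (mod 31), since |⟨5⟩| = 3.
1^3 mod 31 = 1.
Since 1 = 1, 1 lies in the subgroup.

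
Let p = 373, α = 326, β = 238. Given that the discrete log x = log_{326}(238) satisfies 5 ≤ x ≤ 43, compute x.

Compute 326^5 mod 373 = 11, then multiply by 326 repeatedly:
  326^5=11  326^6=229  326^7=54  326^8=73  326^9=299
  326^10=121  326^11=281  326^12=221  326^13=57  326^14=305
  326^15=212  326^16=107  326^17=193  326^18=254  326^19=371
  326^20=94  326^21=58  326^22=258  326^23=183  326^24=351
  326^25=288  326^26=265  326^27=227  326^28=148  326^29=131
  326^30=184  326^31=304  326^32=259  326^33=136  326^34=322
  326^35=159  326^36=360  326^37=238
Found 238 at exponent 37.

37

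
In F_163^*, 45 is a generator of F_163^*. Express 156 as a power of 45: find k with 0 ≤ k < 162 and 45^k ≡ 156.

100

Baby-step giant-step with m = ceil(sqrt(162)) = 13.
Baby table (45^j mod 163 for j=0..12):
  0:1  1:45  2:69  3:8  4:34  5:63  6:64  7:109
  8:15  9:23  10:57  11:120  12:21
Giant step factor: 45^(-13) ≡ 79 (mod 163).
Scan 156·79^i mod 163 for i = 0, 1, …:
  i=0: 156   i=1: 99   i=2: 160   i=3: 89
  i=4: 22   i=5: 108   i=6: 56   i=7: 23
Match at i=7, j=9: k = 7·13 + 9 = 100.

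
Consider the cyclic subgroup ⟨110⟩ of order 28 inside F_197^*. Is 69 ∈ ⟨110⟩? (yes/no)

69 ∈ ⟨110⟩ iff 69^28 ≡ 1 (mod 197), since |⟨110⟩| = 28.
69^28 mod 197 = 1.
Since 1 = 1, 69 lies in the subgroup.

yes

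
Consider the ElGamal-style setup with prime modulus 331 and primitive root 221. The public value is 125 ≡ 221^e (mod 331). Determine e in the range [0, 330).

Baby-step giant-step with m = ceil(sqrt(330)) = 19.
Baby table (221^j mod 331 for j=0..18):
  0:1  1:221  2:184  3:282  4:94  5:252  6:84  7:28
  8:230  9:187  10:283  11:315  12:105  13:35  14:122  15:151
  16:271  17:311  18:214
Giant step factor: 221^(-19) ≡ 314 (mod 331).
Scan 125·314^i mod 331 for i = 0, 1, …:
  i=0: 125   i=1: 192   i=2: 46   i=3: 211
  i=4: 54   i=5: 75   i=6: 49   i=7: 160
  i=8: 259   i=9: 231     …   i=13: 23
  i=14: 271
Match at i=14, j=16: e = 14·19 + 16 = 282.

282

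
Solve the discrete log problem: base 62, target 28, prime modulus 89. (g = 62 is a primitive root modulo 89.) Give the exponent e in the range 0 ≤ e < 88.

23

Baby-step giant-step with m = ceil(sqrt(88)) = 10.
Baby table (62^j mod 89 for j=0..9):
  0:1  1:62  2:17  3:75  4:22  5:29  6:18  7:48
  8:39  9:15
Giant step factor: 62^(-10) ≡ 69 (mod 89).
Scan 28·69^i mod 89 for i = 0, 1, …:
  i=0: 28   i=1: 63   i=2: 75
Match at i=2, j=3: e = 2·10 + 3 = 23.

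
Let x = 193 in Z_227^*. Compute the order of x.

The order of 193 must divide p − 1 = 226 = 2 · 113.
Divisors: 1, 2, 113, 226.
Check each in increasing order: 193^1 ≡ 193;  193^2 ≡ 21;  193^113 ≡ 226;  193^226 ≡ 1.
Smallest exponent giving 1 is 226.

226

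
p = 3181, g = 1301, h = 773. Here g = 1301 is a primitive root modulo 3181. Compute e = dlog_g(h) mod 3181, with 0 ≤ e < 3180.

Baby-step giant-step with m = ceil(sqrt(3180)) = 57.
Baby table (1301^j mod 3181 for j=0..56):
  0:1  1:1301  2:309  3:1203  4:51  5:2731  6:3035  7:914
  8:2601  9:2498  10:2097  11:2080  12:2230  13:158  14:1974  15:1107
  16:2395  17:1696  18:2063  19:2380  20:1267  21:609  22:240  23:502
  24:997  25:2430  26:2697  27:154  28:3132  29:3052  30:764  31:1492
  32:682  33:2964  34:792  35:2929  36:2972  37:1657  38:2220  39:3053
  40:2065  41:1801  42:1885  43:3015  44:342  45:2783  46:705  47:1077
  48:1537  49:1969  50:964  51:850  52:2043  53:1808  54:1449  55:1997
  56:2401
Giant step factor: 1301^(-57) ≡ 931 (mod 3181).
Scan 773·931^i mod 3181 for i = 0, 1, …:
  i=0: 773   i=1: 757   i=2: 1766   i=3: 2750
  i=4: 2726   i=5: 2649   i=6: 944   i=7: 908
  i=8: 2383   i=9: 1416   i=10: 1362   i=11: 1984
  i=12: 2124   i=13: 2043
Match at i=13, j=52: e = 13·57 + 52 = 793.

793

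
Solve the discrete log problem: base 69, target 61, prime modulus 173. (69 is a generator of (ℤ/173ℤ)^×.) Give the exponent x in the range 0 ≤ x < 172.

Baby-step giant-step with m = ceil(sqrt(172)) = 14.
Baby table (69^j mod 173 for j=0..13):
  0:1  1:69  2:90  3:155  4:142  5:110  6:151  7:39
  8:96  9:50  10:163  11:2  12:138  13:7
Giant step factor: 69^(-14) ≡ 24 (mod 173).
Scan 61·24^i mod 173 for i = 0, 1, …:
  i=0: 61   i=1: 80   i=2: 17   i=3: 62
  i=4: 104   i=5: 74   i=6: 46   i=7: 66
  i=8: 27   i=9: 129   i=10: 155
Match at i=10, j=3: x = 10·14 + 3 = 143.

143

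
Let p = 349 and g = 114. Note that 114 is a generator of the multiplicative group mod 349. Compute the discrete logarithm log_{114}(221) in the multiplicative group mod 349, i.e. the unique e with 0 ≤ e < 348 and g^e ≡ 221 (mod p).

Baby-step giant-step with m = ceil(sqrt(348)) = 19.
Baby table (114^j mod 349 for j=0..18):
  0:1  1:114  2:83  3:39  4:258  5:96  6:125  7:290
  8:254  9:338  10:142  11:134  12:269  13:303  14:340  15:21
  16:300  17:347  18:121
Giant step factor: 114^(-19) ≡ 267 (mod 349).
Scan 221·267^i mod 349 for i = 0, 1, …:
  i=0: 221   i=1: 26   i=2: 311   i=3: 324
  i=4: 305   i=5: 118   i=6: 96
Match at i=6, j=5: e = 6·19 + 5 = 119.

119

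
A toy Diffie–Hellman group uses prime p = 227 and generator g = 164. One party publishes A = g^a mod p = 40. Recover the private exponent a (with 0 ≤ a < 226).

12

Successive powers of 164 modulo 227:
  164^0=1  164^1=164  164^2=110  164^3=107  164^4=69  164^5=193
  164^6=99  164^7=119  164^8=221  164^9=151  164^10=21  164^11=39
  164^12=40
So 164^12 ≡ 40 (mod 227), giving a = 12.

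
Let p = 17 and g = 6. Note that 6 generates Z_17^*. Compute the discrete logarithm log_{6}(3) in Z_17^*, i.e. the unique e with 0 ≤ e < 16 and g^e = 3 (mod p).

15

Successive powers of 6 modulo 17:
  6^0=1  6^1=6  6^2=2  6^3=12  6^4=4  6^5=7
  6^6=8  6^7=14  6^8=16  6^9=11  6^10=15  6^11=5
  6^12=13  6^13=10  6^14=9  6^15=3
So 6^15 ≡ 3 (mod 17), giving e = 15.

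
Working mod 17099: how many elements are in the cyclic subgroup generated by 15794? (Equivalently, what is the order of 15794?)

8549

The order of 15794 must divide p − 1 = 17098 = 2 · 83 · 103.
Divisors: 1, 2, 83, 103, 166, 206, 8549, 17098.
Check each in increasing order: 15794^1 ≡ 15794;  15794^2 ≡ 10224;  15794^83 ≡ 9834;  15794^103 ≡ 14651;  15794^166 ≡ 12711;  15794^206 ≡ 8054;  15794^8549 ≡ 1.
Smallest exponent giving 1 is 8549.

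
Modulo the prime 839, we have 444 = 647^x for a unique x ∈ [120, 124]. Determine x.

124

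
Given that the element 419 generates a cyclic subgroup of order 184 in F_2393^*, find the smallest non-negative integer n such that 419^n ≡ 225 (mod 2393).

12

Successive powers of 419 modulo 2393:
  419^0=1  419^1=419  419^2=872  419^3=1632  419^4=1803  419^5=1662
  419^6=15  419^7=1499  419^8=1115  419^9=550  419^10=722  419^11=1000
  419^12=225
So 419^12 ≡ 225 (mod 2393), giving n = 12.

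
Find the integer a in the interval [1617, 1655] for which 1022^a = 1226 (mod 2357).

1632

Compute 1022^1617 mod 2357 = 353, then multiply by 1022 repeatedly:
  1022^1617=353  1022^1618=145  1022^1619=2056  1022^1620=1145  1022^1621=1118
  1022^1622=1808  1022^1623=2245  1022^1624=1029  1022^1625=416  1022^1626=892
  1022^1627=1822  1022^1628=54  1022^1629=977  1022^1630=1483  1022^1631=75
  1022^1632=1226
Found 1226 at exponent 1632.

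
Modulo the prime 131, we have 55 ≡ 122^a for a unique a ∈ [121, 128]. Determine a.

Compute 122^121 mod 131 = 115, then multiply by 122 repeatedly:
  122^121=115  122^122=13  122^123=14  122^124=5  122^125=86
  122^126=12  122^127=23  122^128=55
Found 55 at exponent 128.

128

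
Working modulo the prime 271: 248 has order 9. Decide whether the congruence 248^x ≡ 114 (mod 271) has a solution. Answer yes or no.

no

⟨248⟩ has order 9; its elements mod 271 are {1, 28, 106, 125, 169, 178, 242, 248, 258}.
114 is not in this set.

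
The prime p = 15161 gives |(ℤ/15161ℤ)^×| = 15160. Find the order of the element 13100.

The order of 13100 must divide p − 1 = 15160 = 2^3 · 5 · 379.
Divisors: 1, 2, 4, 5, 8, 10, 20, 40, 379, 758, 1516, 1895, 3032, 3790, 7580, 15160.
Check each in increasing order: 13100^1 ≡ 13100;  13100^2 ≡ 2641;  13100^4 ≡ 821;  13100^5 ≡ 5951;  13100^8 ≡ 6957;  13100^10 ≡ 13466;  13100^20 ≡ 7596;  13100^40 ≡ 11611;  13100^379 ≡ 202;  13100^758 ≡ 10482;  13100^1516 ≡ 557;  13100^1895 ≡ 6387;  13100^3032 ≡ 7029;  13100^3790 ≡ 10679;  13100^7580 ≡ 15160;  13100^15160 ≡ 1.
Smallest exponent giving 1 is 15160.

15160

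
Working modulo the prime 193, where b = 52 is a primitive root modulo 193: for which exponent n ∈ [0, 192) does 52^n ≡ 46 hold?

Baby-step giant-step with m = ceil(sqrt(192)) = 14.
Baby table (52^j mod 193 for j=0..13):
  0:1  1:52  2:2  3:104  4:4  5:15  6:8  7:30
  8:16  9:60  10:32  11:120  12:64  13:47
Giant step factor: 52^(-14) ≡ 95 (mod 193).
Scan 46·95^i mod 193 for i = 0, 1, …:
  i=0: 46   i=1: 124   i=2: 7   i=3: 86
  i=4: 64
Match at i=4, j=12: n = 4·14 + 12 = 68.

68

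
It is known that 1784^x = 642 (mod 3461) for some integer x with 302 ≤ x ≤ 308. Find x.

308

Compute 1784^302 mod 3461 = 3272, then multiply by 1784 repeatedly:
  1784^302=3272  1784^303=2002  1784^304=3277  1784^305=539  1784^306=2879
  1784^307=12  1784^308=642
Found 642 at exponent 308.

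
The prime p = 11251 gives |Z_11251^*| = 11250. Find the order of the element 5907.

The order of 5907 must divide p − 1 = 11250 = 2 · 3^2 · 5^4.
Divisors: 1, 2, 3, 5, 6, 9, 10, 15, 18, 25, 30, 45, 50, 75, 90, 125, 150, 225, 250, 375, 450, 625, 750, 1125, 1250, 1875, 2250, 3750, 5625, 11250.
Check each in increasing order: 5907^1 ≡ 5907;  5907^2 ≡ 3298;  5907^3 ≡ 5805;  5907^5 ≡ 6939;  5907^6 ≡ 1280;  5907^9 ≡ 4740;  5907^10 ≡ 6692;  5907^15 ≡ 2911;  5907^18 ≡ 10604;  5907^25 ≡ 4931;  5907^30 ≡ 1918;  5907^45 ≡ 2802;  5907^50 ≡ 1350;  5907^75 ≡ 7509;  5907^90 ≡ 9257;  5907^125 ≡ 11250;  5907^150 ≡ 6320;  5907^225 ≡ 162;  5907^250 ≡ 1.
Smallest exponent giving 1 is 250.

250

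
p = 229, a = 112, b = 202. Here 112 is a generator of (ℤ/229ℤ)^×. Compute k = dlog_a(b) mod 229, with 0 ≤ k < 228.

Baby-step giant-step with m = ceil(sqrt(228)) = 16.
Baby table (112^j mod 229 for j=0..15):
  0:1  1:112  2:178  3:13  4:82  5:24  6:169  7:150
  8:83  9:136  10:118  11:163  12:165  13:160  14:58  15:84
Giant step factor: 112^(-16) ≡ 217 (mod 229).
Scan 202·217^i mod 229 for i = 0, 1, …:
  i=0: 202   i=1: 95   i=2: 5   i=3: 169
Match at i=3, j=6: k = 3·16 + 6 = 54.

54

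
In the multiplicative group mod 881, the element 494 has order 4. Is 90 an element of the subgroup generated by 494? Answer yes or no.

90 ∈ ⟨494⟩ iff 90^4 ≡ 1 (mod 881), since |⟨494⟩| = 4.
90^4 mod 881 = 168.
Since 168 ≠ 1, 90 does not lie in the subgroup.

no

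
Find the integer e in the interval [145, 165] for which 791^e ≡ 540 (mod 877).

Compute 791^145 mod 877 = 350, then multiply by 791 repeatedly:
  791^145=350  791^146=595  791^147=573  791^148=711  791^149=244
  791^150=64  791^151=635  791^152=641  791^153=125  791^154=651
  791^155=142  791^156=66  791^157=463  791^158=524  791^159=540
Found 540 at exponent 159.

159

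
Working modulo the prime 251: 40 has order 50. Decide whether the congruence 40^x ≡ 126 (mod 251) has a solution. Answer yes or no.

yes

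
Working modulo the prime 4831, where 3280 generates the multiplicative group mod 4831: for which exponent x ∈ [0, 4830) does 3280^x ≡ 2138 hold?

3286

Baby-step giant-step with m = ceil(sqrt(4830)) = 70.
Baby table (3280^j mod 4831 for j=0..69):
  0:1  1:3280  2:4594  3:431  4:3028  5:4135  6:2183  7:698
  8:4377  9:3659  10:1316  11:2397  12:2123  13:1969  14:4104  15:1954
  16:3214  17:678  18:1580  19:3568  20:2358  21:4640  22:1550  23:1788
  24:4637  25:1372  26:2499  27:3344  28:1950  29:4587  30:1626  31:4687
  32:1118  33:311  34:739  35:3589  36:3604  37:4494  38:939  39:2573
  40:4514  41:3736  42:2664  43:3472  44:1493  45:3237  46:3653  47:960
  48:3819  49:4368  50:3125  51:3449  52:3349  53:3857  54:3402  55:3781
  56:503  57:2469  58:1564  59:4229  60:1319  61:2575  62:1412  63:3262
  64:3526  65:4697  66:101  67:2772  68:218  69:52
Giant step factor: 3280^(-70) ≡ 3534 (mod 4831).
Scan 2138·3534^i mod 4831 for i = 0, 1, …:
  i=0: 2138   i=1: 8   i=2: 4117   i=3: 3337
  i=4: 487   i=5: 1222   i=6: 4465   i=7: 1264
  i=8: 3132   i=9: 667     …   i=45: 4045
  i=46: 101
Match at i=46, j=66: x = 46·70 + 66 = 3286.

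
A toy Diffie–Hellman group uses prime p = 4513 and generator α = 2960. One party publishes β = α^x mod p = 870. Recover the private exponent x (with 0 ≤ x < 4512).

1678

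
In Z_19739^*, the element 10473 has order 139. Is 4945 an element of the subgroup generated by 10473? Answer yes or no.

no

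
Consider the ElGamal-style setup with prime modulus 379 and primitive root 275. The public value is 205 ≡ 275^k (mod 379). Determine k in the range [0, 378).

Baby-step giant-step with m = ceil(sqrt(378)) = 20.
Baby table (275^j mod 379 for j=0..19):
  0:1  1:275  2:204  3:8  4:305  5:116  6:64  7:166
  8:170  9:133  10:191  11:223  12:306  13:12  14:268  15:174
  16:96  17:249  18:255  19:10
Giant step factor: 275^(-20) ≡ 211 (mod 379).
Scan 205·211^i mod 379 for i = 0, 1, …:
  i=0: 205   i=1: 49   i=2: 106   i=3: 5
  i=4: 297   i=5: 132   i=6: 185   i=7: 377
  i=8: 336   i=9: 23   i=10: 305
Match at i=10, j=4: k = 10·20 + 4 = 204.

204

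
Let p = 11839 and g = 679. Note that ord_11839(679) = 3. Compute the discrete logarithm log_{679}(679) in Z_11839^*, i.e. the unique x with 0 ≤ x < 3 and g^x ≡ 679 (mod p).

1

Successive powers of 679 modulo 11839:
  679^0=1  679^1=679
So 679^1 ≡ 679 (mod 11839), giving x = 1.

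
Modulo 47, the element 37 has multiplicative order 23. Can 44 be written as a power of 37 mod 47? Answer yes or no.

44 ∈ ⟨37⟩ iff 44^23 ≡ 1 (mod 47), since |⟨37⟩| = 23.
44^23 mod 47 = 46.
Since 46 ≠ 1, 44 does not lie in the subgroup.

no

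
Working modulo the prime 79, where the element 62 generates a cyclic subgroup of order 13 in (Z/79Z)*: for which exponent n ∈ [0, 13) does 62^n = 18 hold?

Successive powers of 62 modulo 79:
  62^0=1  62^1=62  62^2=52  62^3=64  62^4=18
So 62^4 ≡ 18 (mod 79), giving n = 4.

4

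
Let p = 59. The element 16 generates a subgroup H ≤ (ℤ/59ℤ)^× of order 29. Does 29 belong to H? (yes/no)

yes

29 ∈ ⟨16⟩ iff 29^29 ≡ 1 (mod 59), since |⟨16⟩| = 29.
29^29 mod 59 = 1.
Since 1 = 1, 29 lies in the subgroup.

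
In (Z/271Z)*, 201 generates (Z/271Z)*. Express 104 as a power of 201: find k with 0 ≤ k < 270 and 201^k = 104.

Baby-step giant-step with m = ceil(sqrt(270)) = 17.
Baby table (201^j mod 271 for j=0..16):
  0:1  1:201  2:22  3:86  4:213  5:266  6:79  7:161
  8:112  9:19  10:25  11:147  12:8  13:253  14:176  15:146
  16:78
Giant step factor: 201^(-17) ≡ 210 (mod 271).
Scan 104·210^i mod 271 for i = 0, 1, …:
  i=0: 104   i=1: 160   i=2: 267   i=3: 244
  i=4: 21   i=5: 74   i=6: 93   i=7: 18
  i=8: 257   i=9: 41     …   i=14: 222
  i=15: 8
Match at i=15, j=12: k = 15·17 + 12 = 267.

267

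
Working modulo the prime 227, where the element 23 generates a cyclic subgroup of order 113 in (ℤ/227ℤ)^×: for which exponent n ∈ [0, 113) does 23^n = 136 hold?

3

Successive powers of 23 modulo 227:
  23^0=1  23^1=23  23^2=75  23^3=136
So 23^3 ≡ 136 (mod 227), giving n = 3.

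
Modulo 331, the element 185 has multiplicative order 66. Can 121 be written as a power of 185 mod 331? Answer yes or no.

no

121 ∈ ⟨185⟩ iff 121^66 ≡ 1 (mod 331), since |⟨185⟩| = 66.
121^66 mod 331 = 150.
Since 150 ≠ 1, 121 does not lie in the subgroup.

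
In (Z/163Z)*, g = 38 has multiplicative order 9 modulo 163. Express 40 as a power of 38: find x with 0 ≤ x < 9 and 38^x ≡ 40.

4

Successive powers of 38 modulo 163:
  38^0=1  38^1=38  38^2=140  38^3=104  38^4=40
So 38^4 ≡ 40 (mod 163), giving x = 4.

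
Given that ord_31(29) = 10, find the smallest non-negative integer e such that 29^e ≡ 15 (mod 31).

Successive powers of 29 modulo 31:
  29^0=1  29^1=29  29^2=4  29^3=23  29^4=16  29^5=30
  29^6=2  29^7=27  29^8=8  29^9=15
So 29^9 ≡ 15 (mod 31), giving e = 9.

9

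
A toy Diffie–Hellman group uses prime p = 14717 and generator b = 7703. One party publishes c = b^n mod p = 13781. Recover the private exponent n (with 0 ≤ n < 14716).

2953

Baby-step giant-step with m = ceil(sqrt(14716)) = 122.
Baby table (7703^j mod 14717 for j=0..121):
  0:1  1:7703  2:11982  3:7039  4:3989  5:12888  6:10099  7:13252
  8:3044  9:3751  10:4482  11:13481  12:991  13:10267  14:12260  15:14508
  16:8943  17:12369  18:549  19:5168  20:14336  21:8557  22:11845  23:11352
  24:10759  25:5150  26:8135  27:13636  28:2879  29:13135  30:14247  31:14689
  32:5071  33:2995  34:8946  35:6044  36:7061  37:11568  38:11586  39:3070
  40:12708  41:6957  42:5174  43:1686  44:6864  45:9928  46:5852  47:14502
  48:6876  49:14062  50:2466  51:10668  52:10593  53:6831  54:5918  55:7805
  56:2970  57:7692  58:834  59:7690  60:145  61:13160  62:784  63:5182
  64:4442  65:14418  66:7372  67:8330  68:14587  69:14083  70:2342  71:12101
  72:11242  73:2298  74:11660  75:13846  76:1639  77:12748  78:6020  79:13510
  80:3623  81:4537  82:10353  83:12453  84:53  85:10900  86:2215  87:5142
  88:5379  89:6082  90:5435  91:10657  92:14162  93:7482  94:2074  95:8077
  96:8372  97:14339  98:2232  99:3640  100:3035  101:8009  102:14380  103:8998
  104:9241  105:12011  106:9671  107:12976  108:10981  109:8044  110:4362  111:1575
  112:5417  113:4456  114:4524  115:13233  116:3857  117:11565  118:3194  119:11275
  120:6308  121:9707
Giant step factor: 7703^(-122) ≡ 10381 (mod 14717).
Scan 13781·10381^i mod 14717 for i = 0, 1, …:
  i=0: 13781   i=1: 11321   i=2: 8056   i=3: 7342
  i=4: 12676   i=5: 4859   i=6: 6120   i=7: 13148
  i=8: 3930   i=9: 1806     …   i=23: 9740
  i=24: 5150
Match at i=24, j=25: n = 24·122 + 25 = 2953.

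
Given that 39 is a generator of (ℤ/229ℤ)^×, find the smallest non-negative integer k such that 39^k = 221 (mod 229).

Baby-step giant-step with m = ceil(sqrt(228)) = 16.
Baby table (39^j mod 229 for j=0..15):
  0:1  1:39  2:147  3:8  4:83  5:31  6:64  7:206
  8:19  9:54  10:45  11:152  12:203  13:131  14:71  15:21
Giant step factor: 39^(-16) ≡ 144 (mod 229).
Scan 221·144^i mod 229 for i = 0, 1, …:
  i=0: 221   i=1: 222   i=2: 137   i=3: 34
  i=4: 87   i=5: 162   i=6: 199   i=7: 31
Match at i=7, j=5: k = 7·16 + 5 = 117.

117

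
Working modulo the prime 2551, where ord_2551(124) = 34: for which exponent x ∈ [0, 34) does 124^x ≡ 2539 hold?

Successive powers of 124 modulo 2551:
  124^0=1  124^1=124  124^2=70  124^3=1027  124^4=2349  124^5=462
  124^6=1166  124^7=1728  124^8=2539
So 124^8 ≡ 2539 (mod 2551), giving x = 8.

8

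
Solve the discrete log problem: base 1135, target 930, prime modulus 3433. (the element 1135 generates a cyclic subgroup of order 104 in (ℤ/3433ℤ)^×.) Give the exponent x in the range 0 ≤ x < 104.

38

Baby-step giant-step with m = ceil(sqrt(104)) = 11.
Baby table (1135^j mod 3433 for j=0..10):
  0:1  1:1135  2:850  3:77  4:1570  5:223  6:2496  7:735
  8:6  9:3377  10:1667
Giant step factor: 1135^(-11) ≡ 483 (mod 3433).
Scan 930·483^i mod 3433 for i = 0, 1, …:
  i=0: 930   i=1: 2900   i=2: 36   i=3: 223
Match at i=3, j=5: x = 3·11 + 5 = 38.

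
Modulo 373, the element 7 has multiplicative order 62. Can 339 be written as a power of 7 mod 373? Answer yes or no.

no

339 ∈ ⟨7⟩ iff 339^62 ≡ 1 (mod 373), since |⟨7⟩| = 62.
339^62 mod 373 = 285.
Since 285 ≠ 1, 339 does not lie in the subgroup.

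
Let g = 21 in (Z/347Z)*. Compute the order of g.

The order of 21 must divide p − 1 = 346 = 2 · 173.
Divisors: 1, 2, 173, 346.
Check each in increasing order: 21^1 ≡ 21;  21^2 ≡ 94;  21^173 ≡ 346;  21^346 ≡ 1.
Smallest exponent giving 1 is 346.

346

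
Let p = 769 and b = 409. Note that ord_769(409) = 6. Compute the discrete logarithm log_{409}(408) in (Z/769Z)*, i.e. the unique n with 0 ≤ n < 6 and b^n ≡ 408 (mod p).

2

Successive powers of 409 modulo 769:
  409^0=1  409^1=409  409^2=408
So 409^2 ≡ 408 (mod 769), giving n = 2.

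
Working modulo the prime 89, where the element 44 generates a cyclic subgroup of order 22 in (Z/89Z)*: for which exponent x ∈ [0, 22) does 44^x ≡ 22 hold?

13

Successive powers of 44 modulo 89:
  44^0=1  44^1=44  44^2=67  44^3=11  44^4=39  44^5=25
  44^6=32  44^7=73  44^8=8  44^9=85  44^10=2  44^11=88
  44^12=45  44^13=22
So 44^13 ≡ 22 (mod 89), giving x = 13.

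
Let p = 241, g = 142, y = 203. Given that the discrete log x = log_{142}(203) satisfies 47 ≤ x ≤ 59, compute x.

Compute 142^47 mod 241 = 55, then multiply by 142 repeatedly:
  142^47=55  142^48=98  142^49=179  142^50=113  142^51=140
  142^52=118  142^53=127  142^54=200  142^55=203
Found 203 at exponent 55.

55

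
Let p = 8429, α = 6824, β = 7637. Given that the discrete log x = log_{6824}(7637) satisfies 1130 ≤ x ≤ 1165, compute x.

Compute 6824^1130 mod 8429 = 5384, then multiply by 6824 repeatedly:
  6824^1130=5384  6824^1131=6834  6824^1132=5988  6824^1133=6749  6824^1134=7549
  6824^1135=4757  6824^1136=1689  6824^1137=3293  6824^1138=8147  6824^1139=5873
  6824^1140=5886  6824^1141=1879  6824^1142=1787  6824^1143=6154  6824^1144=1618
  6824^1145=7671  6824^1146=2814  6824^1147=1474  6824^1148=2779  6824^1149=7075
  6824^1150=6917  6824^1151=7637
Found 7637 at exponent 1151.

1151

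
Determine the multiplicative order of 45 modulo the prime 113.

The order of 45 must divide p − 1 = 112 = 2^4 · 7.
Divisors: 1, 2, 4, 7, 8, 14, 16, 28, 56, 112.
Check each in increasing order: 45^1 ≡ 45;  45^2 ≡ 104;  45^4 ≡ 81;  45^7 ≡ 78;  45^8 ≡ 7;  45^14 ≡ 95;  45^16 ≡ 49;  45^28 ≡ 98;  45^56 ≡ 112;  45^112 ≡ 1.
Smallest exponent giving 1 is 112.

112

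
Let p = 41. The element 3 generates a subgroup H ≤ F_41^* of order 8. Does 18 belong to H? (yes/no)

18 ∈ ⟨3⟩ iff 18^8 ≡ 1 (mod 41), since |⟨3⟩| = 8.
18^8 mod 41 = 10.
Since 10 ≠ 1, 18 does not lie in the subgroup.

no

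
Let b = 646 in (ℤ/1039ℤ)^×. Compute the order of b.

173

The order of 646 must divide p − 1 = 1038 = 2 · 3 · 173.
Divisors: 1, 2, 3, 6, 173, 346, 519, 1038.
Check each in increasing order: 646^1 ≡ 646;  646^2 ≡ 677;  646^3 ≡ 962;  646^6 ≡ 734;  646^173 ≡ 1.
Smallest exponent giving 1 is 173.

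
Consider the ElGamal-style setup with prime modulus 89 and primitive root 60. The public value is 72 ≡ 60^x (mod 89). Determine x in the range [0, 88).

62

Baby-step giant-step with m = ceil(sqrt(88)) = 10.
Baby table (60^j mod 89 for j=0..9):
  0:1  1:60  2:40  3:86  4:87  5:58  6:9  7:6
  8:4  9:62
Giant step factor: 60^(-10) ≡ 84 (mod 89).
Scan 72·84^i mod 89 for i = 0, 1, …:
  i=0: 72   i=1: 85   i=2: 20   i=3: 78
  i=4: 55   i=5: 81   i=6: 40
Match at i=6, j=2: x = 6·10 + 2 = 62.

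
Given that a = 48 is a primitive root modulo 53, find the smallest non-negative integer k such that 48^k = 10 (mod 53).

Baby-step giant-step with m = ceil(sqrt(52)) = 8.
Baby table (48^j mod 53 for j=0..7):
  0:1  1:48  2:25  3:34  4:42  5:2  6:43  7:50
Giant step factor: 48^(-8) ≡ 46 (mod 53).
Scan 10·46^i mod 53 for i = 0, 1, …:
  i=0: 10   i=1: 36   i=2: 13   i=3: 15
  i=4: 1
Match at i=4, j=0: k = 4·8 + 0 = 32.

32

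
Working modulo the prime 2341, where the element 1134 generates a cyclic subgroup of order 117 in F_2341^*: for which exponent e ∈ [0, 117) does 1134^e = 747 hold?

Baby-step giant-step with m = ceil(sqrt(117)) = 11.
Baby table (1134^j mod 2341 for j=0..10):
  0:1  1:1134  2:747  3:1997  4:851  5:542  6:1286  7:2222
  8:832  9:65  10:1139
Giant step factor: 1134^(-11) ≡ 282 (mod 2341).
Scan 747·282^i mod 2341 for i = 0, 1, …:
  i=0: 747
Match at i=0, j=2: e = 0·11 + 2 = 2.

2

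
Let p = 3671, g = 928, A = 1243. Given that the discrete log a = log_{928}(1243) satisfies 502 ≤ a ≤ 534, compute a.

511

Compute 928^502 mod 3671 = 1700, then multiply by 928 repeatedly:
  928^502=1700  928^503=2741  928^504=3316  928^505=950  928^506=560
  928^507=2069  928^508=99  928^509=97  928^510=1912  928^511=1243
Found 1243 at exponent 511.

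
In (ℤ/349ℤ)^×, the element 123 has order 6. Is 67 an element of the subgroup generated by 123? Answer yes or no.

⟨123⟩ has order 6; its elements mod 349 are {1, 122, 123, 226, 227, 348}.
67 is not in this set.

no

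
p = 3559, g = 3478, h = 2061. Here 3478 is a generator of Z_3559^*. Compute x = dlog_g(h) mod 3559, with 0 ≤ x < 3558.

Baby-step giant-step with m = ceil(sqrt(3558)) = 60.
Baby table (3478^j mod 3559 for j=0..59):
  0:1  1:3478  2:3002  3:2409  4:616  5:3489  6:2111  7:3400
  8:2202  9:3147  10:1341  11:1708  12:453  13:2456  14:368  15:2223
  16:1446  17:321  18:2471  19:2712  20:986  21:1991  22:2443  23:1421
  24:2346  25:2160  26:2990  27:3381  28:182  29:3053  30:1837  31:681
  32:1783  33:1496  34:3389  35:3093  36:2156  37:3314  38:2050  39:1223
  40:589  41:2117  42:2914  43:2419  44:3365  45:1478  46:1288  47:2442
  48:1502  49:2903  50:3310  51:2374  52:3451  53:1630  54:3212  55:3194
  56:1093  57:442  58:3347  59:2936
Giant step factor: 3478^(-60) ≡ 2084 (mod 3559).
Scan 2061·2084^i mod 3559 for i = 0, 1, …:
  i=0: 2061   i=1: 2970   i=2: 379   i=3: 3297
  i=4: 2078   i=5: 2808   i=6: 876   i=7: 3376
  i=8: 3000   i=9: 2396     …   i=30: 1429
  i=31: 2712
Match at i=31, j=19: x = 31·60 + 19 = 1879.

1879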